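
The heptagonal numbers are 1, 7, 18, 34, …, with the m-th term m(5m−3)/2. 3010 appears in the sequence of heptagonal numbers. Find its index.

35

Set n(5n−3)/2 = 3010, giving 5n² − 3n − 6020 = 0.
So n = (3 + 347) / 10 = 350/10 = 35.
Check: 35·(5·35 − 3)/2 = 3010. ✓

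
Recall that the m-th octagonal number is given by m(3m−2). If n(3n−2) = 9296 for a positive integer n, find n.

Set n(3n−2) = 9296, giving 3n² − 2n − 9296 = 0.
The discriminant is 4 + 12·9296 = 111556, and √111556 = 334.
So n = (2 + 334) / 6 = 336/6 = 56.
Check: 56·(3·56 − 2) = 9296. ✓

56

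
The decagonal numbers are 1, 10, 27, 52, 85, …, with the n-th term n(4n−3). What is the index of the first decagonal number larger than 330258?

Solve n(4n−3) > 330258 for integer n.
The largest n with value ≤ 330258 is 287 (since 328615 ≤ 330258 < 330912), so the first above is n = 288, value 330912.

288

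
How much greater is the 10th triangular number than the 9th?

10

Consecutive triangular numbers differ by n: T_{10} − T_{9} = 10.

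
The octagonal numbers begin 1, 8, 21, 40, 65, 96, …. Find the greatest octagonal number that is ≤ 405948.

405536

Solve n(3n−2) ≤ 405948 for integer n.
n = 368 gives 405536 ≤ 405948, while n = 369 gives 407745 > 405948; so the answer is 405536.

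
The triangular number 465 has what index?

Set n(n+1)/2 = 465, giving n² + n − 930 = 0.
So n = (-1 + 61) / 2 = 60/2 = 30.
Check: 30·31/2 = 465. ✓

30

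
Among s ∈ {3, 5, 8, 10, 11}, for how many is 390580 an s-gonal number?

s = 3: P(3, 883) = 390286 and P(3, 884) = 391170; 390580 is not s-gonal.
s = 5: P(5, 510) = 389895 and P(5, 511) = 391426; 390580 is not s-gonal.
s = 8: P(8, 361) = 390241 and P(8, 362) = 392408; 390580 is not s-gonal.
s = 10: P(10, 312) = 388440 and P(10, 313) = 390937; 390580 is not s-gonal.
s = 11: P(11, 295) = 390580. ✓
Hits: s ∈ {11} → 1.

1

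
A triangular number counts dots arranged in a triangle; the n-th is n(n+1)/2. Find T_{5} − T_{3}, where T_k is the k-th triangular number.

5·6/2 = 15 and 3·4/2 = 6.
Difference: 15 − 6 = 9.

9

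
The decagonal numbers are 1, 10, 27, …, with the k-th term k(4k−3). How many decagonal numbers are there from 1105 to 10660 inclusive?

The n-th decagonal number is n(4n−3).
Smallest index with value ≥ 1105: n = 17 (giving 1105).
Largest index with value ≤ 10660: n = 52 (giving 10660).
Indices 17 through 52: 36 terms.

36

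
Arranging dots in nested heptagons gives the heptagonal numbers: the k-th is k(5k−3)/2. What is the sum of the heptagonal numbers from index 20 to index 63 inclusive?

Σ i(5i−3)/2 = (5Σi² − 3Σi) / 2 over i = 20..63.
Σi = 2016 − 190 = 1826 and Σi² = 85344 − 2470 = 82874.
(5·82874 − 3·1826) / 2 = 408892/2 = 204446.

204446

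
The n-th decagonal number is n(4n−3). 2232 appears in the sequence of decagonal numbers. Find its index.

24

Set n(4n−3) = 2232, giving 4n² − 3n − 2232 = 0.
So n = (3 + 189) / 8 = 192/8 = 24.
Check: 24·(4·24 − 3) = 2232. ✓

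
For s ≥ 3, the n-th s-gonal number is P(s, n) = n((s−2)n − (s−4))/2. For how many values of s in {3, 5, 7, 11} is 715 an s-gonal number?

2

s = 3: P(3, 37) = 703 and P(3, 38) = 741; 715 is not s-gonal.
s = 5: P(5, 22) = 715. ✓
s = 7: P(7, 17) = 697 and P(7, 18) = 783; 715 is not s-gonal.
s = 11: P(11, 13) = 715. ✓
Hits: s ∈ {5, 11} → 2.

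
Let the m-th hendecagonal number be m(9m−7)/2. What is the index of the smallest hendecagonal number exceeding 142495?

Solve n(9n−7)/2 > 142495 for integer n.
The largest n with value ≤ 142495 is 178 (since 141955 ≤ 142495 < 143558), so the first above is n = 179, value 143558.

179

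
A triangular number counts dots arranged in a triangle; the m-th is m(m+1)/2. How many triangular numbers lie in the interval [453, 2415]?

40

The n-th triangular number is n(n+1)/2.
Smallest index with value ≥ 453: n = 30 (giving 465).
Largest index with value ≤ 2415: n = 69 (giving 2415).
Indices 30 through 69: 40 terms.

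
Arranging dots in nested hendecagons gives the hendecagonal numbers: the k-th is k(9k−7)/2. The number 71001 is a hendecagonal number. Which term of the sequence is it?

126

Set n(9n−7)/2 = 71001, giving 9n² − 7n − 142002 = 0.
So n = (7 + 2261) / 18 = 2268/18 = 126.
Check: 126·(9·126 − 7)/2 = 71001. ✓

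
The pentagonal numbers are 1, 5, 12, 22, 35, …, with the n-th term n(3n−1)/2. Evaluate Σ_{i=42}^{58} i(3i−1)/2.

63937

Σ i(3i−1)/2 = (3Σi² − Σi) / 2 over i = 42..58.
Σi = 1711 − 861 = 850 and Σi² = 66729 − 23821 = 42908.
(3·42908 − 1·850) / 2 = 127874/2 = 63937.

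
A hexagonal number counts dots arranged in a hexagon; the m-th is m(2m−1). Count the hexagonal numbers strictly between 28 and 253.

The n-th hexagonal number is n(2n−1).
Smallest index with value > 28: n = 5 (giving 45).
Largest index with value < 253: n = 11 (giving 231).
Indices 5 through 11: 7 terms.

7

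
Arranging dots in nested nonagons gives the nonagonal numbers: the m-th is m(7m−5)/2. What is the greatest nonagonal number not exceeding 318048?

Solve n(7n−5)/2 ≤ 318048 for integer n.
n = 301 gives 316351 ≤ 318048, while n = 302 gives 318459 > 318048; so the answer is 316351.

316351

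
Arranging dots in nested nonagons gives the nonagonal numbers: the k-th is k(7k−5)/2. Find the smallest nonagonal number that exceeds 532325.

534106

Solve n(7n−5)/2 > 532325 for integer n.
The largest n with value ≤ 532325 is 390 (since 531375 ≤ 532325 < 534106), so the first above is n = 391, value 534106.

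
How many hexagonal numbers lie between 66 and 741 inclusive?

14

The n-th hexagonal number is n(2n−1).
Smallest index with value ≥ 66: n = 6 (giving 66).
Largest index with value ≤ 741: n = 19 (giving 703).
Indices 6 through 19: 14 terms.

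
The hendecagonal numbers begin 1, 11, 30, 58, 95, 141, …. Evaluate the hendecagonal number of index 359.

578708

The 359th hendecagonal number is n(9n−7)/2 with n = 359.
359·(9·359 − 7)/2 = 359·3224/2 = 359·1612 = 578708.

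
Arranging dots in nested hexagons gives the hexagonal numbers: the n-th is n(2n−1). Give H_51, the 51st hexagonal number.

5151

51·(2·51 − 1) = 51·101 = 5151.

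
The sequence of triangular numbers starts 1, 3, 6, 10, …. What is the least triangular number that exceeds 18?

Solve n(n+1)/2 > 18 for integer n.
The largest n with value ≤ 18 is 5 (since 15 ≤ 18 < 21), so the first above is n = 6, value 21.

21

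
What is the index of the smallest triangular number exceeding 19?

6

Solve n(n+1)/2 > 19 for integer n.
The largest n with value ≤ 19 is 5 (since 15 ≤ 19 < 21), so the first above is n = 6, value 21.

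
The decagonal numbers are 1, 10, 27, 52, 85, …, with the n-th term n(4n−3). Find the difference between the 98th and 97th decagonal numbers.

777

Consecutive decagonal numbers differ by 8n − 7: here 8·98 − 7 = 777.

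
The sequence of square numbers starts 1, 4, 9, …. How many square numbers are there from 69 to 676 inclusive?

The n-th square number is n².
Smallest index with value ≥ 69: n = 9 (giving 81).
Largest index with value ≤ 676: n = 26 (giving 676).
Indices 9 through 26: 18 terms.

18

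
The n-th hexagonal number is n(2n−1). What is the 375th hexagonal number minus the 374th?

1497

Consecutive hexagonal numbers differ by 4n − 3: here 4·375 − 3 = 1497.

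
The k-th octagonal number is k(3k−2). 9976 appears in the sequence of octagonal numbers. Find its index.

58

Set n(3n−2) = 9976, giving 3n² − 2n − 9976 = 0.
So n = (2 + 346) / 6 = 348/6 = 58.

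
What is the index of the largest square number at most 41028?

Solve n² ≤ 41028 for integer n.
n = 202 gives 40804 ≤ 41028, while n = 203 gives 41209 > 41028; so the answer is index 202.

202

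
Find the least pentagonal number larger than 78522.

78547

Solve n(3n−1)/2 > 78522 for integer n.
The largest n with value ≤ 78522 is 228 (since 77862 ≤ 78522 < 78547), so the first above is n = 229, value 78547.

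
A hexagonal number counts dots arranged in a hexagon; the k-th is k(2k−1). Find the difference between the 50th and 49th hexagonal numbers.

197

Consecutive hexagonal numbers differ by 4n − 3: here 4·50 − 3 = 197.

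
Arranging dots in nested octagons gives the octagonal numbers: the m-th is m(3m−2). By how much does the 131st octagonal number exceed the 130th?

Consecutive octagonal numbers differ by 6n − 5: here 6·131 − 5 = 781.

781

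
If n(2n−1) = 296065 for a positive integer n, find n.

Set n(2n−1) = 296065, giving 2n² − n − 296065 = 0.
So n = (1 + 1539) / 4 = 1540/4 = 385.

385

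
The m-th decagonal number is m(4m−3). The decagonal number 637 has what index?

13

Set n(4n−3) = 637, giving 4n² − 3n − 637 = 0.
The discriminant is 9 + 16·637 = 10201, and √10201 = 101.
So n = (3 + 101) / 8 = 104/8 = 13.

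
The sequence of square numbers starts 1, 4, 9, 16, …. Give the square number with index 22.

484

The 22nd square number is n² with n = 22.
22² = 484.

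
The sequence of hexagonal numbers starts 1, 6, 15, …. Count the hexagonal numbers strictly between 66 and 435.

8

The n-th hexagonal number is n(2n−1).
Smallest index with value > 66: n = 7 (giving 91).
Largest index with value < 435: n = 14 (giving 378).
Indices 7 through 14: 8 terms.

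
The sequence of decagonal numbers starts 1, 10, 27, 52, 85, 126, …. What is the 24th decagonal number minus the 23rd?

185

Consecutive decagonal numbers differ by 8n − 7: here 8·24 − 7 = 185.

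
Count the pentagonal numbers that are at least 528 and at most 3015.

The n-th pentagonal number is n(3n−1)/2.
Smallest index with value ≥ 528: n = 19 (giving 532).
Largest index with value ≤ 3015: n = 45 (giving 3015).
Indices 19 through 45: 27 terms.

27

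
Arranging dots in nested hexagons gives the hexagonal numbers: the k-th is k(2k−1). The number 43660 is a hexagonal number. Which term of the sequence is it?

Set n(2n−1) = 43660, giving 2n² − n − 43660 = 0.
The discriminant is 1 + 8·43660 = 349281, and √349281 = 591.
So n = (1 + 591) / 4 = 592/4 = 148.

148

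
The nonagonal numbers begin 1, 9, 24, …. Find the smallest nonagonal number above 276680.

277629

Solve n(7n−5)/2 > 276680 for integer n.
The largest n with value ≤ 276680 is 281 (since 275661 ≤ 276680 < 277629), so the first above is n = 282, value 277629.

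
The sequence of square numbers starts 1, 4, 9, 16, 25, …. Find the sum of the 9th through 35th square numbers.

Σ_{i=9}^{35} i² = 14910 − 204 = 14706.

14706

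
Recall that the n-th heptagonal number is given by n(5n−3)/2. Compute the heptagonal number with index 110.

The 110th heptagonal number is n(5n−3)/2 with n = 110.
110·(5·110 − 3)/2 = 110·547/2 = 30085.

30085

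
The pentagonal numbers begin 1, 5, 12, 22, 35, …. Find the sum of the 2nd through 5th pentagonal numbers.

74

Σ i(3i−1)/2 = (3Σi² − Σi) / 2 over i = 2..5.
Σi = 15 − 1 = 14 and Σi² = 55 − 1 = 54.
(3·54 − 1·14) / 2 = 148/2 = 74.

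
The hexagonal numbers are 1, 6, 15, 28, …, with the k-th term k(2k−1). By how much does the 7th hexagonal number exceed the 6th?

Consecutive hexagonal numbers differ by 4n − 3: here 4·7 − 3 = 25.

25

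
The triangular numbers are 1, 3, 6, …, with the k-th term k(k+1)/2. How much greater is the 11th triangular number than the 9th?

21

11·12/2 = 66 and 9·10/2 = 45.
Difference: 66 − 45 = 21.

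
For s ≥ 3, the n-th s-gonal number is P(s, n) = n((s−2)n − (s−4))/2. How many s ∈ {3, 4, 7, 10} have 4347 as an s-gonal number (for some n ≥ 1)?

1

s = 3: P(3, 92) = 4278 and P(3, 93) = 4371; 4347 is not s-gonal.
s = 4: P(4, 65) = 4225 and P(4, 66) = 4356; 4347 is not s-gonal.
s = 7: P(7, 42) = 4347. ✓
s = 10: P(10, 33) = 4257 and P(10, 34) = 4522; 4347 is not s-gonal.
Hits: s ∈ {7} → 1.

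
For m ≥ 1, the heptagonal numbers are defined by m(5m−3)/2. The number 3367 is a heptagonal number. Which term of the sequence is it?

37

Set n(5n−3)/2 = 3367, giving 5n² − 3n − 6734 = 0.
The discriminant is 9 + 40·3367 = 134689, and √134689 = 367.
So n = (3 + 367) / 10 = 370/10 = 37.
Check: 37·(5·37 − 3)/2 = 3367. ✓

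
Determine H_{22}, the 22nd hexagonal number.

The 22nd hexagonal number is n(2n−1) with n = 22.
22·(2·22 − 1) = 22·43 = 946.

946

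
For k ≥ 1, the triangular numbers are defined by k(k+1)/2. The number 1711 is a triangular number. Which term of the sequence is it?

Set n(n+1)/2 = 1711, giving n² + n − 3422 = 0.
The discriminant is 1 + 8·1711 = 13689, and √13689 = 117.
So n = (-1 + 117) / 2 = 116/2 = 58.

58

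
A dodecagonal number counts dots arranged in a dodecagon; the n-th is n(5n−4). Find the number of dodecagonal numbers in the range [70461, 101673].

The n-th dodecagonal number is n(5n−4).
Smallest index with value ≥ 70461: n = 120 (giving 71520).
Largest index with value ≤ 101673: n = 143 (giving 101673).
Indices 120 through 143: 24 terms.

24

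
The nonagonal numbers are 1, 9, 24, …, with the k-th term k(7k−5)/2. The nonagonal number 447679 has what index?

Set n(7n−5)/2 = 447679, giving 7n² − 5n − 895358 = 0.
The discriminant is 25 + 56·447679 = 25070049, and √25070049 = 5007.
So n = (5 + 5007) / 14 = 5012/14 = 358.

358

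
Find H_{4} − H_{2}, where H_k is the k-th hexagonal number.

4·(2·4 − 1) = 28 and 2·(2·2 − 1) = 6.
Difference: 28 − 6 = 22.

22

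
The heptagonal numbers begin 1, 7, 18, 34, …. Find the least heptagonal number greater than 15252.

15484

Solve n(5n−3)/2 > 15252 for integer n.
The largest n with value ≤ 15252 is 78 (since 15093 ≤ 15252 < 15484), so the first above is n = 79, value 15484.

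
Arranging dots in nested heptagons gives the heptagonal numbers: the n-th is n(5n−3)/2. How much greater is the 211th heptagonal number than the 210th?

Consecutive heptagonal numbers differ by 5n − 4: here 5·211 − 4 = 1051.

1051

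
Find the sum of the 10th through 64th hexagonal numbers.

Σ i(2i−1) = 2Σi² − Σi over i = 10..64.
Σi = 2080 − 45 = 2035 and Σi² = 89440 − 285 = 89155.
2·89155 − 1·2035 = 176275.

176275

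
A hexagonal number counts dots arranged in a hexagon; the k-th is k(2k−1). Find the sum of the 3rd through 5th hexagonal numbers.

88

Σ i(2i−1) = 2Σi² − Σi over i = 3..5.
Σi = 15 − 3 = 12 and Σi² = 55 − 5 = 50.
2·50 − 1·12 = 88.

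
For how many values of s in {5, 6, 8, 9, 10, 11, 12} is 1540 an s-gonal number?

2

s = 5: P(5, 32) = 1520 and P(5, 33) = 1617; 1540 is not s-gonal.
s = 6: P(6, 28) = 1540. ✓
s = 8: P(8, 22) = 1408 and P(8, 23) = 1541; 1540 is not s-gonal.
s = 9: P(9, 21) = 1491 and P(9, 22) = 1639; 1540 is not s-gonal.
s = 10: P(10, 20) = 1540. ✓
s = 11: P(11, 18) = 1395 and P(11, 19) = 1558; 1540 is not s-gonal.
s = 12: P(12, 17) = 1377 and P(12, 18) = 1548; 1540 is not s-gonal.
Hits: s ∈ {6, 10} → 2.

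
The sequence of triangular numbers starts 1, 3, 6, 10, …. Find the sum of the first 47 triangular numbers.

Σ i(i+1)/2 = (Σi² + Σi) / 2 over i = 1..47.
Σi = 1128 and Σi² = 35720.
(1·35720 + 1·1128) / 2 = 36848/2 = 18424.

18424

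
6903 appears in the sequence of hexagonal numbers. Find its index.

Set n(2n−1) = 6903, giving 2n² − n − 6903 = 0.
So n = (1 + 235) / 4 = 236/4 = 59.

59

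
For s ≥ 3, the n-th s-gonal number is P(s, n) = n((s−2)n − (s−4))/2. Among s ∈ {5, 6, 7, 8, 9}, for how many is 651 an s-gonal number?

s = 5: P(5, 21) = 651. ✓
s = 6: P(6, 18) = 630 and P(6, 19) = 703; 651 is not s-gonal.
s = 7: P(7, 16) = 616 and P(7, 17) = 697; 651 is not s-gonal.
s = 8: P(8, 15) = 645 and P(8, 16) = 736; 651 is not s-gonal.
s = 9: P(9, 14) = 651. ✓
Hits: s ∈ {5, 9} → 2.

2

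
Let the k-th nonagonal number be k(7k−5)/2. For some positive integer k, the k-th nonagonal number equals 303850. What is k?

295

Set n(7n−5)/2 = 303850, giving 7n² − 5n − 607700 = 0.
The discriminant is 25 + 56·303850 = 17015625, and √17015625 = 4125.
So n = (5 + 4125) / 14 = 4130/14 = 295.
Check: 295·(7·295 − 5)/2 = 303850. ✓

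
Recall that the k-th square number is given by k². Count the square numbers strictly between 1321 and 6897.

The n-th square number is n².
Smallest index with value > 1321: n = 37 (giving 1369).
Largest index with value < 6897: n = 83 (giving 6889).
Indices 37 through 83: 47 terms.

47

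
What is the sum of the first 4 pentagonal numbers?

Σ i(3i−1)/2 = (3Σi² − Σi) / 2 over i = 1..4.
Σi = 10 and Σi² = 30.
(3·30 − 1·10) / 2 = 80/2 = 40.

40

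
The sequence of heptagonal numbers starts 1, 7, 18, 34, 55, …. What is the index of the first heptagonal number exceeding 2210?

31

Solve n(5n−3)/2 > 2210 for integer n.
The largest n with value ≤ 2210 is 30 (since 2205 ≤ 2210 < 2356), so the first above is n = 31, value 2356.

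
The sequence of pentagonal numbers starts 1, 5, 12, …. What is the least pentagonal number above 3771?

Solve n(3n−1)/2 > 3771 for integer n.
The largest n with value ≤ 3771 is 50 (since 3725 ≤ 3771 < 3876), so the first above is n = 51, value 3876.

3876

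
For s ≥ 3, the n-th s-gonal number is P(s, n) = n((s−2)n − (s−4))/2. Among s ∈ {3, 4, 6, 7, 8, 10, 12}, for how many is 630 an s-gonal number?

2

s = 3: P(3, 35) = 630. ✓
s = 4: P(4, 25) = 625 and P(4, 26) = 676; 630 is not s-gonal.
s = 6: P(6, 18) = 630. ✓
s = 7: P(7, 16) = 616 and P(7, 17) = 697; 630 is not s-gonal.
s = 8: P(8, 14) = 560 and P(8, 15) = 645; 630 is not s-gonal.
s = 10: P(10, 12) = 540 and P(10, 13) = 637; 630 is not s-gonal.
s = 12: P(12, 11) = 561 and P(12, 12) = 672; 630 is not s-gonal.
Hits: s ∈ {3, 6} → 2.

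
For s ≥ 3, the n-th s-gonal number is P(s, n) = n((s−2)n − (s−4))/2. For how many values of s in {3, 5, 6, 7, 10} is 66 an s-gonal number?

2

s = 3: P(3, 11) = 66. ✓
s = 5: P(5, 6) = 51 and P(5, 7) = 70; 66 is not s-gonal.
s = 6: P(6, 6) = 66. ✓
s = 7: P(7, 5) = 55 and P(7, 6) = 81; 66 is not s-gonal.
s = 10: P(10, 4) = 52 and P(10, 5) = 85; 66 is not s-gonal.
Hits: s ∈ {3, 6} → 2.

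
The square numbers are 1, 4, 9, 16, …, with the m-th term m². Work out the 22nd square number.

484

22² = 484.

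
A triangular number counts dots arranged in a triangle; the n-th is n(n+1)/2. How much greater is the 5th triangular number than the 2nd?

5·6/2 = 15 and 2·3/2 = 3.
Difference: 15 − 3 = 12.

12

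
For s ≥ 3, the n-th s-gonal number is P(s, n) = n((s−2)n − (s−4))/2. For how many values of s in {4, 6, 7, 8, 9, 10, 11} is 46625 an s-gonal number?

1

s = 4: P(4, 215) = 46225 and P(4, 216) = 46656; 46625 is not s-gonal.
s = 6: P(6, 152) = 46056 and P(6, 153) = 46665; 46625 is not s-gonal.
s = 7: P(7, 136) = 46036 and P(7, 137) = 46717; 46625 is not s-gonal.
s = 8: P(8, 125) = 46625. ✓
s = 9: P(9, 115) = 46000 and P(9, 116) = 46806; 46625 is not s-gonal.
s = 10: P(10, 108) = 46332 and P(10, 109) = 47197; 46625 is not s-gonal.
s = 11: P(11, 102) = 46461 and P(11, 103) = 47380; 46625 is not s-gonal.
Hits: s ∈ {8} → 1.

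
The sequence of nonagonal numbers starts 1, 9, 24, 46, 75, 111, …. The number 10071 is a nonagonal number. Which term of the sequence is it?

Set n(7n−5)/2 = 10071, giving 7n² − 5n − 20142 = 0.
So n = (5 + 751) / 14 = 756/14 = 54.

54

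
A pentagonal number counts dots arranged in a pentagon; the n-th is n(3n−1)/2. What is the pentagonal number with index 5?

The 5th pentagonal number is n(3n−1)/2 with n = 5.
5·(3·5 − 1)/2 = 5·14/2 = 5·7 = 35.

35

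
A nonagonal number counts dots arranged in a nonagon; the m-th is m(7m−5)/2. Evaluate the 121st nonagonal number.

121·(7·121 − 5)/2 = 121·842/2 = 121·421 = 50941.

50941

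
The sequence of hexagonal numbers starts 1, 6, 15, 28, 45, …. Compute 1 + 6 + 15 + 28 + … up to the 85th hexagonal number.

413015

Σ i(2i−1) = 2Σi² − Σi over i = 1..85.
Σi = 3655 and Σi² = 208335.
2·208335 − 1·3655 = 413015.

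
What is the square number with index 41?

1681

The 41st square number is n² with n = 41.
41² = 1681.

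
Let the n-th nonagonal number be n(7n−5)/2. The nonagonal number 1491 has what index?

21

Set n(7n−5)/2 = 1491, giving 7n² − 5n − 2982 = 0.
The discriminant is 25 + 56·1491 = 83521, and √83521 = 289.
So n = (5 + 289) / 14 = 294/14 = 21.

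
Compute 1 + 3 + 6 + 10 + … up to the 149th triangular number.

Σ i(i+1)/2 = (Σi² + Σi) / 2 over i = 1..149.
Σi = 11175 and Σi² = 1113775.
(1·1113775 + 1·11175) / 2 = 1124950/2 = 562475.

562475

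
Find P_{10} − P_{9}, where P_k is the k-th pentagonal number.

28

Consecutive pentagonal numbers differ by 3n − 2: here 3·10 − 2 = 28.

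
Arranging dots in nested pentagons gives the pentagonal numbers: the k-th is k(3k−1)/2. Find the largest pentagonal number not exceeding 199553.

198562

Solve n(3n−1)/2 ≤ 199553 for integer n.
n = 364 gives 198562 ≤ 199553, while n = 365 gives 199655 > 199553; so the answer is 198562.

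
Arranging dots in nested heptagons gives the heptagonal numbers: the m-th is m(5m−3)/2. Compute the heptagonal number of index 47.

5452

47·(5·47 − 3)/2 = 47·232/2 = 47·116 = 5452.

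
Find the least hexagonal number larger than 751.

Solve n(2n−1) > 751 for integer n.
The largest n with value ≤ 751 is 19 (since 703 ≤ 751 < 780), so the first above is n = 20, value 780.

780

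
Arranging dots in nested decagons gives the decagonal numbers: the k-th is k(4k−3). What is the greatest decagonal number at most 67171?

66177

Solve n(4n−3) ≤ 67171 for integer n.
n = 129 gives 66177 ≤ 67171, while n = 130 gives 67210 > 67171; so the answer is 66177.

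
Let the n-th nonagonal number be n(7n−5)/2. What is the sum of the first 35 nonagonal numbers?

Σ i(7i−5)/2 = (7Σi² − 5Σi) / 2 over i = 1..35.
Σi = 630 and Σi² = 14910.
(7·14910 − 5·630) / 2 = 101220/2 = 50610.

50610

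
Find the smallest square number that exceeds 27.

36

Solve n² > 27 for integer n.
The largest n with value ≤ 27 is 5 (since 25 ≤ 27 < 36), so the first above is n = 6, value 36.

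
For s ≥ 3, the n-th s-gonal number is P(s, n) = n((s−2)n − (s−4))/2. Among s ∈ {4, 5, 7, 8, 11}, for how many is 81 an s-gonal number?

s = 4: P(4, 9) = 81. ✓
s = 5: P(5, 7) = 70 and P(5, 8) = 92; 81 is not s-gonal.
s = 7: P(7, 6) = 81. ✓
s = 8: P(8, 5) = 65 and P(8, 6) = 96; 81 is not s-gonal.
s = 11: P(11, 4) = 58 and P(11, 5) = 95; 81 is not s-gonal.
Hits: s ∈ {4, 7} → 2.

2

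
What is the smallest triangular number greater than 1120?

Solve n(n+1)/2 > 1120 for integer n.
The largest n with value ≤ 1120 is 46 (since 1081 ≤ 1120 < 1128), so the first above is n = 47, value 1128.

1128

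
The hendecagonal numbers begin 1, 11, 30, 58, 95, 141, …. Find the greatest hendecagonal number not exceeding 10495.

Solve n(9n−7)/2 ≤ 10495 for integer n.
n = 48 gives 10200 ≤ 10495, while n = 49 gives 10633 > 10495; so the answer is 10200.

10200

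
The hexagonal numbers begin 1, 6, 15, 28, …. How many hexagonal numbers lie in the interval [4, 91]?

The n-th hexagonal number is n(2n−1).
Smallest index with value ≥ 4: n = 2 (giving 6).
Largest index with value ≤ 91: n = 7 (giving 91).
Indices 2 through 7: 6 terms.

6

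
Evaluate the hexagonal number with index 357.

254541

357·(2·357 − 1) = 357·713 = 254541.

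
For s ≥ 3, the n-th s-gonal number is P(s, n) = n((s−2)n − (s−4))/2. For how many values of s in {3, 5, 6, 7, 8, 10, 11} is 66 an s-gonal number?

2

s = 3: P(3, 11) = 66. ✓
s = 5: P(5, 6) = 51 and P(5, 7) = 70; 66 is not s-gonal.
s = 6: P(6, 6) = 66. ✓
s = 7: P(7, 5) = 55 and P(7, 6) = 81; 66 is not s-gonal.
s = 8: P(8, 5) = 65 and P(8, 6) = 96; 66 is not s-gonal.
s = 10: P(10, 4) = 52 and P(10, 5) = 85; 66 is not s-gonal.
s = 11: P(11, 4) = 58 and P(11, 5) = 95; 66 is not s-gonal.
Hits: s ∈ {3, 6} → 2.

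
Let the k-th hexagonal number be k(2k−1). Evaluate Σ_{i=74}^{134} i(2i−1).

1351028

Σ i(2i−1) = 2Σi² − Σi over i = 74..134.
Σi = 9045 − 2701 = 6344 and Σi² = 811035 − 132349 = 678686.
2·678686 − 1·6344 = 1351028.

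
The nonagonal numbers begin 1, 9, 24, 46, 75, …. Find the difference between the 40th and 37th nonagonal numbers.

801

40·(7·40 − 5)/2 = 5500 and 37·(7·37 − 5)/2 = 4699.
Difference: 5500 − 4699 = 801.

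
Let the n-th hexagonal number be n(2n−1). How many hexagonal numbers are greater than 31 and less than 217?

The n-th hexagonal number is n(2n−1).
Smallest index with value > 31: n = 5 (giving 45).
Largest index with value < 217: n = 10 (giving 190).
Indices 5 through 10: 6 terms.

6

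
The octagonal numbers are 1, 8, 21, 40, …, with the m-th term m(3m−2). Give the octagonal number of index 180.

The 180th octagonal number is n(3n−2) with n = 180.
180·(3·180 − 2) = 180·538 = 96840.

96840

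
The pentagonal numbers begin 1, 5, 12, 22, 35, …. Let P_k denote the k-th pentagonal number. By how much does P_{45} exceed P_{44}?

Consecutive pentagonal numbers differ by 3n − 2: here 3·45 − 2 = 133.

133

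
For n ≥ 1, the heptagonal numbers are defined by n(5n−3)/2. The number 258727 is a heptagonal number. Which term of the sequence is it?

322

Set n(5n−3)/2 = 258727, giving 5n² − 3n − 517454 = 0.
The discriminant is 9 + 40·258727 = 10349089, and √10349089 = 3217.
So n = (3 + 3217) / 10 = 3220/10 = 322.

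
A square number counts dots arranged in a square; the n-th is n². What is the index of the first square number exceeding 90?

Solve n² > 90 for integer n.
The largest n with value ≤ 90 is 9 (since 81 ≤ 90 < 100), so the first above is n = 10, value 100.

10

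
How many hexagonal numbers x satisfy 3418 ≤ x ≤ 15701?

47

The n-th hexagonal number is n(2n−1).
Smallest index with value ≥ 3418: n = 42 (giving 3486).
Largest index with value ≤ 15701: n = 88 (giving 15400).
Indices 42 through 88: 47 terms.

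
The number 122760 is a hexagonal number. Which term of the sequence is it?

Set n(2n−1) = 122760, giving 2n² − n − 122760 = 0.
The discriminant is 1 + 8·122760 = 982081, and √982081 = 991.
So n = (1 + 991) / 4 = 992/4 = 248.

248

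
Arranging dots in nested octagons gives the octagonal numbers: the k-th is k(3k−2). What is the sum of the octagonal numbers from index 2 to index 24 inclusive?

14099

Σ i(3i−2) = 3Σi² − 2Σi over i = 2..24.
Σi = 300 − 1 = 299 and Σi² = 4900 − 1 = 4899.
3·4899 − 2·299 = 14099.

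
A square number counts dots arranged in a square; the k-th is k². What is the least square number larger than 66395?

66564

Solve n² > 66395 for integer n.
The largest n with value ≤ 66395 is 257 (since 66049 ≤ 66395 < 66564), so the first above is n = 258, value 66564.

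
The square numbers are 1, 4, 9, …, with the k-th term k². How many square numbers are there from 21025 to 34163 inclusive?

40

The n-th square number is n².
Smallest index with value ≥ 21025: n = 145 (giving 21025).
Largest index with value ≤ 34163: n = 184 (giving 33856).
Indices 145 through 184: 40 terms.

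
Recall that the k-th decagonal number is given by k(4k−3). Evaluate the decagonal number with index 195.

151515

The 195th decagonal number is n(4n−3) with n = 195.
195·(4·195 − 3) = 195·777 = 151515.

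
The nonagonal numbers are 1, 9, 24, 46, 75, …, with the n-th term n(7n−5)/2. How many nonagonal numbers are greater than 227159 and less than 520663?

131

The n-th nonagonal number is n(7n−5)/2.
Smallest index with value > 227159: n = 256 (giving 228736).
Largest index with value < 520663: n = 386 (giving 520521).
Indices 256 through 386: 131 terms.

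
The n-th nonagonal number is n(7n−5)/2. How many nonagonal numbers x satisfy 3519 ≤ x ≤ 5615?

8

The n-th nonagonal number is n(7n−5)/2.
Smallest index with value ≥ 3519: n = 33 (giving 3729).
Largest index with value ≤ 5615: n = 40 (giving 5500).
Indices 33 through 40: 8 terms.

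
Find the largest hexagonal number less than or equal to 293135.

292995

Solve n(2n−1) ≤ 293135 for integer n.
n = 383 gives 292995 ≤ 293135, while n = 384 gives 294528 > 293135; so the answer is 292995.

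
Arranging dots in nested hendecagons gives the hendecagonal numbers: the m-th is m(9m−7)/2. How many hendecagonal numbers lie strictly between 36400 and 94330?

The n-th hendecagonal number is n(9n−7)/2.
Smallest index with value > 36400: n = 91 (giving 36946).
Largest index with value < 94330: n = 145 (giving 94105).
Indices 91 through 145: 55 terms.

55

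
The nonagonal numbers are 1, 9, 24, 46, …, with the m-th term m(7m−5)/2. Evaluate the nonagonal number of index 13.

559

The 13th nonagonal number is n(7n−5)/2 with n = 13.
13·(7·13 − 5)/2 = 13·86/2 = 13·43 = 559.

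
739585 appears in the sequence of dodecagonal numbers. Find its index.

385

Set n(5n−4) = 739585, giving 5n² − 4n − 739585 = 0.
The discriminant is 16 + 20·739585 = 14791716, and √14791716 = 3846.
So n = (4 + 3846) / 10 = 3850/10 = 385.
Check: 385·(5·385 − 4) = 739585. ✓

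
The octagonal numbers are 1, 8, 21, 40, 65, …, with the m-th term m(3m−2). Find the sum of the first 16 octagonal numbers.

Σ i(3i−2) = 3Σi² − 2Σi over i = 1..16.
Σi = 136 and Σi² = 1496.
3·1496 − 2·136 = 4216.

4216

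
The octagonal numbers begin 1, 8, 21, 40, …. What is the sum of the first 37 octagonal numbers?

51319

Σ i(3i−2) = 3Σi² − 2Σi over i = 1..37.
Σi = 703 and Σi² = 17575.
3·17575 − 2·703 = 51319.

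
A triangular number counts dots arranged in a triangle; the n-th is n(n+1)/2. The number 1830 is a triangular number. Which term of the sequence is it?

60

Set n(n+1)/2 = 1830, giving n² + n − 3660 = 0.
The discriminant is 1 + 8·1830 = 14641, and √14641 = 121.
So n = (-1 + 121) / 2 = 120/2 = 60.
Check: 60·61/2 = 1830. ✓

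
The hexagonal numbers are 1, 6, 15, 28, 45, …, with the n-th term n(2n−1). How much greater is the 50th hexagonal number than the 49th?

197

Consecutive hexagonal numbers differ by 4n − 3: here 4·50 − 3 = 197.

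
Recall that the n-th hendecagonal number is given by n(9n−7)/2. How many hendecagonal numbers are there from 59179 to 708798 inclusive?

282

The n-th hendecagonal number is n(9n−7)/2.
Smallest index with value ≥ 59179: n = 116 (giving 60146).
Largest index with value ≤ 708798: n = 397 (giving 707851).
Indices 116 through 397: 282 terms.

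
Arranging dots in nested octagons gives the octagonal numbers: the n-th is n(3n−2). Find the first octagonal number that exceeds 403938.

405536

Solve n(3n−2) > 403938 for integer n.
The largest n with value ≤ 403938 is 367 (since 403333 ≤ 403938 < 405536), so the first above is n = 368, value 405536.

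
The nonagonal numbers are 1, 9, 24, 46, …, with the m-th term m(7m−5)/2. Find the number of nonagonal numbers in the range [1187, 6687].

26

The n-th nonagonal number is n(7n−5)/2.
Smallest index with value ≥ 1187: n = 19 (giving 1216).
Largest index with value ≤ 6687: n = 44 (giving 6666).
Indices 19 through 44: 26 terms.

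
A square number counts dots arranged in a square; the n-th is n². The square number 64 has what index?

8

We need n² = 64, so n = √64 = 8.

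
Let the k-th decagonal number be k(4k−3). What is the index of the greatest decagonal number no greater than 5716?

Solve n(4n−3) ≤ 5716 for integer n.
n = 38 gives 5662 ≤ 5716, while n = 39 gives 5967 > 5716; so the answer is index 38.

38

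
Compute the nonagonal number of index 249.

216381

249·(7·249 − 5)/2 = 249·1738/2 = 249·869 = 216381.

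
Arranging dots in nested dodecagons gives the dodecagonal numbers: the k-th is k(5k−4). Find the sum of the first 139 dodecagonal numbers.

4485530

Σ i(5i−4) = 5Σi² − 4Σi over i = 1..139.
Σi = 9730 and Σi² = 904890.
5·904890 − 4·9730 = 4485530.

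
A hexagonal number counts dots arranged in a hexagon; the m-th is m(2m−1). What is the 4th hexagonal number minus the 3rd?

13

Consecutive hexagonal numbers differ by 4n − 3: here 4·4 − 3 = 13.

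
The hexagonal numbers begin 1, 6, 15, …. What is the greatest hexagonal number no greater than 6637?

6441

Solve n(2n−1) ≤ 6637 for integer n.
n = 57 gives 6441 ≤ 6637, while n = 58 gives 6670 > 6637; so the answer is 6441.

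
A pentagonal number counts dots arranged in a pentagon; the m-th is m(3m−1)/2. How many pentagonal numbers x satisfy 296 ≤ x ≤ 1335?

The n-th pentagonal number is n(3n−1)/2.
Smallest index with value ≥ 296: n = 15 (giving 330).
Largest index with value ≤ 1335: n = 30 (giving 1335).
Indices 15 through 30: 16 terms.

16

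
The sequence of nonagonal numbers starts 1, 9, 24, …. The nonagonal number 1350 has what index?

Set n(7n−5)/2 = 1350, giving 7n² − 5n − 2700 = 0.
The discriminant is 25 + 56·1350 = 75625, and √75625 = 275.
So n = (5 + 275) / 14 = 280/14 = 20.

20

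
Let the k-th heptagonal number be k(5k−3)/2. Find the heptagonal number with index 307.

The 307th heptagonal number is n(5n−3)/2 with n = 307.
307·(5·307 − 3)/2 = 307·1532/2 = 307·766 = 235162.

235162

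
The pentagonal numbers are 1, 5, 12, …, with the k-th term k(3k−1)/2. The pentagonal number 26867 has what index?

Set n(3n−1)/2 = 26867, giving 3n² − n − 53734 = 0.
So n = (1 + 803) / 6 = 804/6 = 134.

134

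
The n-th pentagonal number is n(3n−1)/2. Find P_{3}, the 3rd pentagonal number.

The 3rd pentagonal number is n(3n−1)/2 with n = 3.
3·(3·3 − 1)/2 = 3·8/2 = 3·4 = 12.

12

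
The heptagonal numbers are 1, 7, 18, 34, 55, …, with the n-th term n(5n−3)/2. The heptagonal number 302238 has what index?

348

Set n(5n−3)/2 = 302238, giving 5n² − 3n − 604476 = 0.
So n = (3 + 3477) / 10 = 3480/10 = 348.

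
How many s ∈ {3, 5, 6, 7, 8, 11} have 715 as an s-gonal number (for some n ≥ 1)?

2

s = 3: P(3, 37) = 703 and P(3, 38) = 741; 715 is not s-gonal.
s = 5: P(5, 22) = 715. ✓
s = 6: P(6, 19) = 703 and P(6, 20) = 780; 715 is not s-gonal.
s = 7: P(7, 17) = 697 and P(7, 18) = 783; 715 is not s-gonal.
s = 8: P(8, 15) = 645 and P(8, 16) = 736; 715 is not s-gonal.
s = 11: P(11, 13) = 715. ✓
Hits: s ∈ {5, 11} → 2.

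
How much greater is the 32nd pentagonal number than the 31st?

94

Consecutive pentagonal numbers differ by 3n − 2: here 3·32 − 2 = 94.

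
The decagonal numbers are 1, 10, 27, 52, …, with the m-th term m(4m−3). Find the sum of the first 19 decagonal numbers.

Σ i(4i−3) = 4Σi² − 3Σi over i = 1..19.
Σi = 190 and Σi² = 2470.
4·2470 − 3·190 = 9310.

9310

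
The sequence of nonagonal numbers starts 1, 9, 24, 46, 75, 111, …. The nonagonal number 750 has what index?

15

Set n(7n−5)/2 = 750, giving 7n² − 5n − 1500 = 0.
So n = (5 + 205) / 14 = 210/14 = 15.
Check: 15·(7·15 − 5)/2 = 750. ✓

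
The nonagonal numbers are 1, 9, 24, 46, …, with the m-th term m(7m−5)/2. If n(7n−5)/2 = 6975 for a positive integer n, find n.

45

Set n(7n−5)/2 = 6975, giving 7n² − 5n − 13950 = 0.
The discriminant is 25 + 56·6975 = 390625, and √390625 = 625.
So n = (5 + 625) / 14 = 630/14 = 45.
Check: 45·(7·45 − 5)/2 = 6975. ✓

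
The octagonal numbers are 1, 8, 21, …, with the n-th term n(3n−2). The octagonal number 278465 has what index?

305

Set n(3n−2) = 278465, giving 3n² − 2n − 278465 = 0.
The discriminant is 4 + 12·278465 = 3341584, and √3341584 = 1828.
So n = (2 + 1828) / 6 = 1830/6 = 305.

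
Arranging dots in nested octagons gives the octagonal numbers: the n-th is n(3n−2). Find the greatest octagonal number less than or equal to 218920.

Solve n(3n−2) ≤ 218920 for integer n.
n = 270 gives 218160 ≤ 218920, while n = 271 gives 219781 > 218920; so the answer is 218160.

218160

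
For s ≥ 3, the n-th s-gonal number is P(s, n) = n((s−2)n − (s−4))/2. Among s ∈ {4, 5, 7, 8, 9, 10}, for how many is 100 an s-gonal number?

1

s = 4: P(4, 10) = 100. ✓
s = 5: P(5, 8) = 92 and P(5, 9) = 117; 100 is not s-gonal.
s = 7: P(7, 6) = 81 and P(7, 7) = 112; 100 is not s-gonal.
s = 8: P(8, 6) = 96 and P(8, 7) = 133; 100 is not s-gonal.
s = 9: P(9, 5) = 75 and P(9, 6) = 111; 100 is not s-gonal.
s = 10: P(10, 5) = 85 and P(10, 6) = 126; 100 is not s-gonal.
Hits: s ∈ {4} → 1.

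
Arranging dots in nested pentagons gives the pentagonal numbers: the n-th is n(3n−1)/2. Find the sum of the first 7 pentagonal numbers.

196

Σ i(3i−1)/2 = (3Σi² − Σi) / 2 over i = 1..7.
Σi = 28 and Σi² = 140.
(3·140 − 1·28) / 2 = 392/2 = 196.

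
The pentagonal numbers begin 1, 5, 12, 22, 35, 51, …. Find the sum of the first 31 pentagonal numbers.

Σ i(3i−1)/2 = (3Σi² − Σi) / 2 over i = 1..31.
Σi = 496 and Σi² = 10416.
(3·10416 − 1·496) / 2 = 30752/2 = 15376.

15376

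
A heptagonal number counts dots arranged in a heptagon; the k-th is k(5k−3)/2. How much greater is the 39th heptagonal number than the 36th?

39·(5·39 − 3)/2 = 3744 and 36·(5·36 − 3)/2 = 3186.
Difference: 3744 − 3186 = 558.

558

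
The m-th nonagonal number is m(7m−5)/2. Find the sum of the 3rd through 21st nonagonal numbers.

11001

Σ i(7i−5)/2 = (7Σi² − 5Σi) / 2 over i = 3..21.
Σi = 231 − 3 = 228 and Σi² = 3311 − 5 = 3306.
(7·3306 − 5·228) / 2 = 22002/2 = 11001.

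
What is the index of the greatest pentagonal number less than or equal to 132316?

297

Solve n(3n−1)/2 ≤ 132316 for integer n.
n = 297 gives 132165 ≤ 132316, while n = 298 gives 133057 > 132316; so the answer is index 297.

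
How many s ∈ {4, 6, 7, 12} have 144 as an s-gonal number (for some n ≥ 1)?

1

s = 4: P(4, 12) = 144. ✓
s = 6: P(6, 8) = 120 and P(6, 9) = 153; 144 is not s-gonal.
s = 7: P(7, 7) = 112 and P(7, 8) = 148; 144 is not s-gonal.
s = 12: P(12, 5) = 105 and P(12, 6) = 156; 144 is not s-gonal.
Hits: s ∈ {4} → 1.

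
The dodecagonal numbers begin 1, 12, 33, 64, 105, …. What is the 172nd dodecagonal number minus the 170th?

172·(5·172 − 4) = 147232 and 170·(5·170 − 4) = 143820.
Difference: 147232 − 143820 = 3412.

3412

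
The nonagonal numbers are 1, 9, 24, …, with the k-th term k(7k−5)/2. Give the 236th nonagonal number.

236·(7·236 − 5)/2 = 236·1647/2 = 194346.

194346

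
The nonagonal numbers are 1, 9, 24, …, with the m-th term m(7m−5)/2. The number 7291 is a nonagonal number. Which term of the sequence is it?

Set n(7n−5)/2 = 7291, giving 7n² − 5n − 14582 = 0.
The discriminant is 25 + 56·7291 = 408321, and √408321 = 639.
So n = (5 + 639) / 14 = 644/14 = 46.
Check: 46·(7·46 − 5)/2 = 7291. ✓

46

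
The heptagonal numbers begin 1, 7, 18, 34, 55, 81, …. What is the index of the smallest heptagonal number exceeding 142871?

240

Solve n(5n−3)/2 > 142871 for integer n.
The largest n with value ≤ 142871 is 239 (since 142444 ≤ 142871 < 143640), so the first above is n = 240, value 143640.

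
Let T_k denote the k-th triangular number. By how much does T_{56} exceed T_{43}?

650

56·57/2 = 1596 and 43·44/2 = 946.
Difference: 1596 − 946 = 650.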